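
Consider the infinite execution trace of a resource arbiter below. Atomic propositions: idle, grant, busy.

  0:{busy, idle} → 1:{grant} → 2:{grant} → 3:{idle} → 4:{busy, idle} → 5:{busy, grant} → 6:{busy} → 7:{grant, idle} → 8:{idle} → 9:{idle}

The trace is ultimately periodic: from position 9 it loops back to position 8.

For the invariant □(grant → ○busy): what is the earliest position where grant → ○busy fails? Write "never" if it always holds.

1

Check grant → ○busy at each position in order: 0 ✓.
At position 1 the labels are {grant} and the next position 2 has {grant}, so grant → ○busy is false there. This is the first violation.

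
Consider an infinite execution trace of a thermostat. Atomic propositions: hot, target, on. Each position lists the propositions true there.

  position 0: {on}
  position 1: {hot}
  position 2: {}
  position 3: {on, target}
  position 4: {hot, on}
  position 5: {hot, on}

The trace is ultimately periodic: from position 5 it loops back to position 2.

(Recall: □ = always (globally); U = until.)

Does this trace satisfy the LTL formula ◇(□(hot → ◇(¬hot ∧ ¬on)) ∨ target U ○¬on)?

□(hot → ◇(¬hot ∧ ¬on)) ∨ target U ○¬on holds at position 0, which is reachable from 0, so ◇(□(hot → ◇(¬hot ∧ ¬on)) ∨ target U ○¬on) holds.

Satisfied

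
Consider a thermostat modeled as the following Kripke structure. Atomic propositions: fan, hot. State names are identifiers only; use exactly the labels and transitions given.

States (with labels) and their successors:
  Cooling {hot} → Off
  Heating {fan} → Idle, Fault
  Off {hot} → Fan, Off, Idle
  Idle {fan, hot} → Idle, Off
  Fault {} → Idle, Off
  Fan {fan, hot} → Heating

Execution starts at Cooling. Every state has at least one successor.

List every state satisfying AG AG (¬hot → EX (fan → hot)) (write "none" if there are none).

States satisfying AG (¬hot → EX (fan → hot)): {Cooling, Heating, Off, Idle, Fault, Fan}.
States satisfying AG AG (¬hot → EX (fan → hot)): {Cooling, Heating, Off, Idle, Fault, Fan}.

{Cooling, Heating, Off, Idle, Fault, Fan}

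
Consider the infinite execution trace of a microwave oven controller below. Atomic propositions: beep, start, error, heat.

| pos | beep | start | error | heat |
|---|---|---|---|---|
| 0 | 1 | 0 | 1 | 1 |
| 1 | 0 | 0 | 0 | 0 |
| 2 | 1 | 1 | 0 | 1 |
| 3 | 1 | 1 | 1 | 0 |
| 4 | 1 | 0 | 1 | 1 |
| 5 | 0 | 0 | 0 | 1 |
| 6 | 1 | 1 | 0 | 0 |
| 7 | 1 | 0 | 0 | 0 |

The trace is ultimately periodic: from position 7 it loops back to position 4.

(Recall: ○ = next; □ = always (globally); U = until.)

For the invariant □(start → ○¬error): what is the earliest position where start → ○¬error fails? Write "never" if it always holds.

Check start → ○¬error at each position in order: 0 ✓, 1 ✓.
At position 2 the labels are {beep, heat, start} and the next position 3 has {beep, error, start}, so start → ○¬error is false there. This is the first violation.

2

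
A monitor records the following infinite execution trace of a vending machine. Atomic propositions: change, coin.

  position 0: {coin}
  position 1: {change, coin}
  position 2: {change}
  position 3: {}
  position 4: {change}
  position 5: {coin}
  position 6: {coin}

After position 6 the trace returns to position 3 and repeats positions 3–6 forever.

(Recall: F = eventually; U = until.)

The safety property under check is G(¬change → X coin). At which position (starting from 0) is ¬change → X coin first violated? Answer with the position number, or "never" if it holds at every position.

3

Check ¬change → X coin at each position in order: 0 ✓, 1 ✓, 2 ✓.
At position 3 the labels are {} and the next position 4 has {change}, so ¬change → X coin is false there. This is the first violation.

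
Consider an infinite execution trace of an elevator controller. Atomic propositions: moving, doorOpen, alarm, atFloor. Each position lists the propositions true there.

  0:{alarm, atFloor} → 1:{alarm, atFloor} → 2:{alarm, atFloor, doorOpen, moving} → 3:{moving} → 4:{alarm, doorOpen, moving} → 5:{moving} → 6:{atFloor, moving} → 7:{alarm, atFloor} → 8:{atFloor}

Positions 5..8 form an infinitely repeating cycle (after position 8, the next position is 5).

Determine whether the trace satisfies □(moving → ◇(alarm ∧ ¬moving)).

moving → ◇(alarm ∧ ¬moving) holds at every position 0..8, and those are all positions ever visited, so □(moving → ◇(alarm ∧ ¬moving)) holds.
Positions where moving holds: 2, 3, 4, 5, 6.
Check ◇(alarm ∧ ¬moving) at each: 2→ok, 3→ok, 4→ok, 5→ok, 6→ok.

Holds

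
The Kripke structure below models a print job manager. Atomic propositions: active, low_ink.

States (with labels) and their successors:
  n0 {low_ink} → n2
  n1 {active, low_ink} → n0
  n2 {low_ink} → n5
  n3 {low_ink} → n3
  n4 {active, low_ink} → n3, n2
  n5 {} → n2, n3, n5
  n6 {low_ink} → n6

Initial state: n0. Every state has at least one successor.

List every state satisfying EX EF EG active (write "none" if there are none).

none

States satisfying EF EG active: ∅.
States satisfying EX EF EG active: ∅.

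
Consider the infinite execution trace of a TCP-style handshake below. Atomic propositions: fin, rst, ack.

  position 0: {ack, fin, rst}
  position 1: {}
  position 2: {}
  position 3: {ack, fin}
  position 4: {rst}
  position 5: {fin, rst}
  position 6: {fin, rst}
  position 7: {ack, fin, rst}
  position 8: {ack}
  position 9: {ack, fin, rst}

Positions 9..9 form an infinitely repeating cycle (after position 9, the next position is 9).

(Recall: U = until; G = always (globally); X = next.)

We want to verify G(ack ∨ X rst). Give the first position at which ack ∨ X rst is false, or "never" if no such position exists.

1

Check ack ∨ X rst at each position in order: 0 ✓.
At position 1 the labels are {} and the next position 2 has {}, so ack ∨ X rst is false there. This is the first violation.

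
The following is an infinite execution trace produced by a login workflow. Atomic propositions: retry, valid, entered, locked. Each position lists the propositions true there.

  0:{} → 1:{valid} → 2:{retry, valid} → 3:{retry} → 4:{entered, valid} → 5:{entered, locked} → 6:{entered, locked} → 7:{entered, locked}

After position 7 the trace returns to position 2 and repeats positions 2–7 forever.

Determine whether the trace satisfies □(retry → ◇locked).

Holds

retry → ◇locked holds at every position 0..7, and those are all positions ever visited, so □(retry → ◇locked) holds.
Positions where retry holds: 2, 3.
Check ◇locked at each: 2→ok, 3→ok.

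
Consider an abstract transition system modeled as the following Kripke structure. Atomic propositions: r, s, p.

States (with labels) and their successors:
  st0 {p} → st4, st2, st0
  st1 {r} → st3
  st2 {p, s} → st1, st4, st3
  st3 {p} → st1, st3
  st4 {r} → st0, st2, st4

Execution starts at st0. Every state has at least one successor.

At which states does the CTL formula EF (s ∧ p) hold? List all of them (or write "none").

{st0, st2, st4}

States satisfying s ∧ p: {st2}.
States satisfying EF (s ∧ p): {st0, st2, st4}.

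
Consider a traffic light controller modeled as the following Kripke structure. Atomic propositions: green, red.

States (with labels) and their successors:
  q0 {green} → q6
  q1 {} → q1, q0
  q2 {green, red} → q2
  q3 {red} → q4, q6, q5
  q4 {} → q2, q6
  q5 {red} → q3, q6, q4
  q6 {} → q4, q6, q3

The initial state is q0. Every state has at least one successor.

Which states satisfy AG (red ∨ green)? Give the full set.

States satisfying red ∨ green: {q0, q2, q3, q5}.
States satisfying AG (red ∨ green): {q2}.

{q2}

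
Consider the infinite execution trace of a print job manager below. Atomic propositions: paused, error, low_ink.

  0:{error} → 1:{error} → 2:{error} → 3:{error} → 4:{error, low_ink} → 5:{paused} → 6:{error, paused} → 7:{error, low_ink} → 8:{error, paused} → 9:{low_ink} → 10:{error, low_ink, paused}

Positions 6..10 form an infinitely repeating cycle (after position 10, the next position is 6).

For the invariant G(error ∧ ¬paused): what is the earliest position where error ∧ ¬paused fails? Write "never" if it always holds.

5

Check error ∧ ¬paused at each position in order: 0 ✓, 1 ✓, 2 ✓, 3 ✓, 4 ✓.
At position 5 the labels are {paused}, so error ∧ ¬paused is false there. This is the first violation.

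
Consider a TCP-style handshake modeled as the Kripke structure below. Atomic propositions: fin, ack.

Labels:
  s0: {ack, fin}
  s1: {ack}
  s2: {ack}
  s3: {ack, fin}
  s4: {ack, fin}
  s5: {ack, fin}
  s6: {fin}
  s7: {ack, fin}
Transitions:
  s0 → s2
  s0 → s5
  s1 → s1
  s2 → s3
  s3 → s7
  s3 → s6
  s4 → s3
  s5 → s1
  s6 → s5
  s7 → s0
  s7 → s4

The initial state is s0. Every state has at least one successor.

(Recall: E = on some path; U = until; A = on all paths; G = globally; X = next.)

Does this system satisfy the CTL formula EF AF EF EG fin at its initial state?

States satisfying AF EF EG fin: {s0, s2, s3, s4, s7}.
States satisfying EF AF EF EG fin: {s0, s2, s3, s4, s7}.
Some path from s0 reaches a state where AF EF EG fin holds.
s0 ∈ Sat(EF AF EF EG fin).

Satisfied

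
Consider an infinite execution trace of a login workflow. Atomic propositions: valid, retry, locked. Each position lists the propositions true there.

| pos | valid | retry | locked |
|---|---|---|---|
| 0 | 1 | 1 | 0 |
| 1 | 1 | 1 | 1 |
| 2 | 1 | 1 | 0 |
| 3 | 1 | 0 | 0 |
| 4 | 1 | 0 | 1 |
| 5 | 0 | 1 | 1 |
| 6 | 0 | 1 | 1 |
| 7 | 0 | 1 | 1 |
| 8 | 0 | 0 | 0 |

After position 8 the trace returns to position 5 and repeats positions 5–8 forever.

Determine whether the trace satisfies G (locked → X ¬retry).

Does not hold

locked → X ¬retry must hold at every position from 0 onward. It fails at position 1, so G (locked → X ¬retry) is false.
Positions where locked holds: 1, 4, 5, 6, 7.
Check X ¬retry at each: 1→fails, 4→fails, 5→fails, 6→fails, 7→ok.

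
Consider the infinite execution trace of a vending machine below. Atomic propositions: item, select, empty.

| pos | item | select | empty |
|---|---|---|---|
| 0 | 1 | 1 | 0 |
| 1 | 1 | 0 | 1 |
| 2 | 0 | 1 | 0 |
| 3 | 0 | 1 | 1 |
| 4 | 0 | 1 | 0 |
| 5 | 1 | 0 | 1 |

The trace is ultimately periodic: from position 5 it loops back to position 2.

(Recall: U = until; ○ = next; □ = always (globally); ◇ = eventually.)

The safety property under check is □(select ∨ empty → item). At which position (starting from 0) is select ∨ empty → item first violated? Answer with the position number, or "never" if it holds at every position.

Check select ∨ empty → item at each position in order: 0 ✓, 1 ✓.
At position 2 the labels are {select}, so select ∨ empty → item is false there. This is the first violation.

2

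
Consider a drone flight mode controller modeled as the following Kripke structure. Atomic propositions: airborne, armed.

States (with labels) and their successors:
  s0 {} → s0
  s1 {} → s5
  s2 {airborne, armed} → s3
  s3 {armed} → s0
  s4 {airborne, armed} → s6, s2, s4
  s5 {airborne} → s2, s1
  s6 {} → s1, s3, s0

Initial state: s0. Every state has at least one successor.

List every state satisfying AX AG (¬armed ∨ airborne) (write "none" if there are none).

States satisfying AG (¬armed ∨ airborne): {s0}.
States satisfying AX AG (¬armed ∨ airborne): {s0, s3}.

{s0, s3}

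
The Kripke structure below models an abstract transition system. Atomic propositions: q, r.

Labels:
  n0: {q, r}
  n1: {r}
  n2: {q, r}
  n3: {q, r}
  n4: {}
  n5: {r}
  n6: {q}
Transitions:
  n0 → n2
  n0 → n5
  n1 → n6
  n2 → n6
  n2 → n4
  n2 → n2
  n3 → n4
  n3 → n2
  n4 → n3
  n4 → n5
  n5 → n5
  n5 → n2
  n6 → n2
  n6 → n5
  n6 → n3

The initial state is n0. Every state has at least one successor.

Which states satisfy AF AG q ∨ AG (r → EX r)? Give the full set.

States satisfying AG q: ∅.
States satisfying AF AG q: ∅.
States satisfying r → EX r: {n0, n2, n3, n4, n5, n6}.
States satisfying AG (r → EX r): {n0, n2, n3, n4, n5, n6}.
States satisfying AF AG q ∨ AG (r → EX r): {n0, n2, n3, n4, n5, n6}.

{n0, n2, n3, n4, n5, n6}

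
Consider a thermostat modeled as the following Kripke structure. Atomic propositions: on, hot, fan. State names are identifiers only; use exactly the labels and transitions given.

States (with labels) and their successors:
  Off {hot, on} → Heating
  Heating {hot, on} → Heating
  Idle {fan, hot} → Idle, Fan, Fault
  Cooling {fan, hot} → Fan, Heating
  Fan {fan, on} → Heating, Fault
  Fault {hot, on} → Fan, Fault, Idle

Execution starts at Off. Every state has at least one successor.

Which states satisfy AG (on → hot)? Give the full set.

States satisfying on → hot: {Off, Heating, Idle, Cooling, Fault}.
States satisfying AG (on → hot): {Off, Heating}.

{Off, Heating}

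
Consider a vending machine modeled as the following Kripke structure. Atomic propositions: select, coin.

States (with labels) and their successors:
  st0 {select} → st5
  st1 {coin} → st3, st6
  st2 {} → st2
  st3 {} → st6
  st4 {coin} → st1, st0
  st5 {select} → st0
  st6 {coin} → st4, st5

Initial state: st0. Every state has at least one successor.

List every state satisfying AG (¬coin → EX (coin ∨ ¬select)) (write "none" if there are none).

{st2}

States satisfying ¬coin → EX (coin ∨ ¬select): {st1, st2, st3, st4, st6}.
States satisfying AG (¬coin → EX (coin ∨ ¬select)): {st2}.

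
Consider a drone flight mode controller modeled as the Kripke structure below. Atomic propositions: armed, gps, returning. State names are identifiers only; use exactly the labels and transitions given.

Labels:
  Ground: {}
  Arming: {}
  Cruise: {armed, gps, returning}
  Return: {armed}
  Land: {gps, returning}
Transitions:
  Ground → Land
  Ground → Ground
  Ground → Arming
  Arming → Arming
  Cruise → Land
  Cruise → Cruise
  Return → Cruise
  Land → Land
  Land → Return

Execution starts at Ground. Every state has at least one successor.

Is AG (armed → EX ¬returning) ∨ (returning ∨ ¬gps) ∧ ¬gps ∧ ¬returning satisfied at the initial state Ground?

States satisfying armed → EX ¬returning: {Ground, Arming, Land}.
States satisfying AG (armed → EX ¬returning): {Arming}.
States satisfying ¬gps: {Ground, Arming, Return}.
States satisfying returning ∨ ¬gps: {Ground, Arming, Cruise, Return, Land}.
States satisfying ¬returning: {Ground, Arming, Return}.
States satisfying ¬gps ∧ ¬returning: {Ground, Arming, Return}.
States satisfying (returning ∨ ¬gps) ∧ ¬gps ∧ ¬returning: {Ground, Arming, Return}.
States satisfying AG (armed → EX ¬returning) ∨ (returning ∨ ¬gps) ∧ ¬gps ∧ ¬returning: {Ground, Arming, Return}.
Ground ∈ Sat(AG (armed → EX ¬returning) ∨ (returning ∨ ¬gps) ∧ ¬gps ∧ ¬returning).

Holds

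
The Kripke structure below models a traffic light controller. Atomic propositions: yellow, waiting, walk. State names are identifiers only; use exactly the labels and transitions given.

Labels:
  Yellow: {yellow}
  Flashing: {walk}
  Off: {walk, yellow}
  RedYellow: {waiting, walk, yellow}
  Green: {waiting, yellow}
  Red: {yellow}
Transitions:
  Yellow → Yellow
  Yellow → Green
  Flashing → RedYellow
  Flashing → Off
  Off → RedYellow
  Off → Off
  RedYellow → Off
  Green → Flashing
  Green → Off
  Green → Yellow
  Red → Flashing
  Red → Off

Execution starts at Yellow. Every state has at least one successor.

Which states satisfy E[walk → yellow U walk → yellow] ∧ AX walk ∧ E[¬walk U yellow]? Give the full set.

{Off, RedYellow, Red}

States satisfying walk → yellow: {Yellow, Off, RedYellow, Green, Red}.
States satisfying E[walk → yellow U walk → yellow]: {Yellow, Off, RedYellow, Green, Red}.
States satisfying walk: {Flashing, Off, RedYellow}.
States satisfying AX walk: {Flashing, Off, RedYellow, Red}.
States satisfying E[walk → yellow U walk → yellow] ∧ AX walk: {Off, RedYellow, Red}.
States satisfying ¬walk: {Yellow, Green, Red}.
States satisfying yellow: {Yellow, Off, RedYellow, Green, Red}.
States satisfying E[¬walk U yellow]: {Yellow, Off, RedYellow, Green, Red}.
States satisfying E[walk → yellow U walk → yellow] ∧ AX walk ∧ E[¬walk U yellow]: {Off, RedYellow, Red}.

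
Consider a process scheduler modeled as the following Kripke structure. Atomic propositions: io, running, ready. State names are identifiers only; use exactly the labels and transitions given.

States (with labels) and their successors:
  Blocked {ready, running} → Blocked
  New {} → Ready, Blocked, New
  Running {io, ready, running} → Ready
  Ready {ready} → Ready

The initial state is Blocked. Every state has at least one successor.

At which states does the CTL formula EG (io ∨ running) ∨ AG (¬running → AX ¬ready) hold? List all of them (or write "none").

States satisfying io ∨ running: {Blocked, Running}.
States satisfying EG (io ∨ running): {Blocked}.
States satisfying ¬running → AX ¬ready: {Blocked, Running}.
States satisfying AG (¬running → AX ¬ready): {Blocked}.
States satisfying EG (io ∨ running) ∨ AG (¬running → AX ¬ready): {Blocked}.

{Blocked}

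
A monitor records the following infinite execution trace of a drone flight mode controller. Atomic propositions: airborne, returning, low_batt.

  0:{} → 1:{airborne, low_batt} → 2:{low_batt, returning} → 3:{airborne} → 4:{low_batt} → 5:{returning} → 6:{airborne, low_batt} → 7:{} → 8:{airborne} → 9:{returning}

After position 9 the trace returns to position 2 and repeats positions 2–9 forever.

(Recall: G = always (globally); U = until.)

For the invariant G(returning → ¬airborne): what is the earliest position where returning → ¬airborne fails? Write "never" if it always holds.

returning → ¬airborne holds at every position 0..9, and those are all the positions the trace ever visits, so the invariant G(returning → ¬airborne) is never violated.

never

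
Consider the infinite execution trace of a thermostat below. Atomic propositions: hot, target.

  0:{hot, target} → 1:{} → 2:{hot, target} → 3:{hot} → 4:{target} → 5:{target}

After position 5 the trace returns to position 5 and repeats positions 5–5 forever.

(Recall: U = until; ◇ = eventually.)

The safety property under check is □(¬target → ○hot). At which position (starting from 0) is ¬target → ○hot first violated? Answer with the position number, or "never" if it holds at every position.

3

Check ¬target → ○hot at each position in order: 0 ✓, 1 ✓, 2 ✓.
At position 3 the labels are {hot} and the next position 4 has {target}, so ¬target → ○hot is false there. This is the first violation.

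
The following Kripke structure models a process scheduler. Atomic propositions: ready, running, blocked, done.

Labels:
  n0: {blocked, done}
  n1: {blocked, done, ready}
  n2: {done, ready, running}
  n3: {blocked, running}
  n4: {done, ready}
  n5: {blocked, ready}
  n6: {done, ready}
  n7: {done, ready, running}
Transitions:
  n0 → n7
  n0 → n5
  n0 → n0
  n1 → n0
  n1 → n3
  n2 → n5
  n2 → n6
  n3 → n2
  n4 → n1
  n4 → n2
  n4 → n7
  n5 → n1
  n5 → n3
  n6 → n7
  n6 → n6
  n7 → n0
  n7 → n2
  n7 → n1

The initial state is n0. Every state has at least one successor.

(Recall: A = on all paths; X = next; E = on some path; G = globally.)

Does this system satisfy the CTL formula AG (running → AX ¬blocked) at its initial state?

Violated

States satisfying running → AX ¬blocked: {n0, n1, n3, n4, n5, n6}.
States satisfying AG (running → AX ¬blocked): ∅.
n2 is reachable from n0 and violates running → AX ¬blocked, so AG fails at n0.
n0 ∉ Sat(AG (running → AX ¬blocked)).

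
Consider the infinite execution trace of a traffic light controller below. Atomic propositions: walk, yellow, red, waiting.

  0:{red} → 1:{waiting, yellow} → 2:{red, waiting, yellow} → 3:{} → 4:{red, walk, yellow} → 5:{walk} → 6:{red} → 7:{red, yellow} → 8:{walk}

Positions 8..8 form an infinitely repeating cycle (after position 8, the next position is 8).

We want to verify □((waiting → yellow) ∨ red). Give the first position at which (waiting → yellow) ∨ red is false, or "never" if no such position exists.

never

(waiting → yellow) ∨ red holds at every position 0..8, and those are all the positions the trace ever visits, so the invariant □((waiting → yellow) ∨ red) is never violated.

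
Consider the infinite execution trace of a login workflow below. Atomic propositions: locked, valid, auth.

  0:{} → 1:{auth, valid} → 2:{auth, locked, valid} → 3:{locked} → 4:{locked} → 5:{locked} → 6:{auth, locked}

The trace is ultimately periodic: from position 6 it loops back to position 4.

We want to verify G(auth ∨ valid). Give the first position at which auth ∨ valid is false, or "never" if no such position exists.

0

At position 0 the labels are {}, so auth ∨ valid is false there. This is the first violation.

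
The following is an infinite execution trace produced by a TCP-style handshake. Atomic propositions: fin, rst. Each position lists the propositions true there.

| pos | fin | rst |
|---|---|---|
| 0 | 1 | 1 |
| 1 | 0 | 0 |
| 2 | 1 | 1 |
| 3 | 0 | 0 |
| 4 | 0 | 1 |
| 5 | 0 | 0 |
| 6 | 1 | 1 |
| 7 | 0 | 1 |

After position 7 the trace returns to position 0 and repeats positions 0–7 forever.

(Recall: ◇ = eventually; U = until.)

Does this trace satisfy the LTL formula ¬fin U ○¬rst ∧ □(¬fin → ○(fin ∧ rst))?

Does not hold

Walking from position 0: ○¬rst first holds at position 0, and ¬fin holds at every earlier position along the way, so ¬fin U ○¬rst holds.
¬fin → ○(fin ∧ rst) must hold at every position from 0 onward. It fails at position 3, so □(¬fin → ○(fin ∧ rst)) is false.
Positions where ¬fin holds: 1, 3, 4, 5, 7.
Check ○(fin ∧ rst) at each: 1→ok, 3→fails, 4→fails, 5→ok, 7→ok.
At position 0: ¬fin U ○¬rst is true; □(¬fin → ○(fin ∧ rst)) is false; so ¬fin U ○¬rst ∧ □(¬fin → ○(fin ∧ rst)) is false.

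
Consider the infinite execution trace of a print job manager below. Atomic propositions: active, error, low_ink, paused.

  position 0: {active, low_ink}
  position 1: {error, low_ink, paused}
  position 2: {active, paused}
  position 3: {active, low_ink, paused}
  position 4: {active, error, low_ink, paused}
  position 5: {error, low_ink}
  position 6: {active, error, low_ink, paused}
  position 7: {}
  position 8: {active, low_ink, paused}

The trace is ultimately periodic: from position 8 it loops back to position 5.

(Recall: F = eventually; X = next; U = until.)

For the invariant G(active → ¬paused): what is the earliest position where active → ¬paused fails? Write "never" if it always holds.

Check active → ¬paused at each position in order: 0 ✓, 1 ✓.
At position 2 the labels are {active, paused}, so active → ¬paused is false there. This is the first violation.

2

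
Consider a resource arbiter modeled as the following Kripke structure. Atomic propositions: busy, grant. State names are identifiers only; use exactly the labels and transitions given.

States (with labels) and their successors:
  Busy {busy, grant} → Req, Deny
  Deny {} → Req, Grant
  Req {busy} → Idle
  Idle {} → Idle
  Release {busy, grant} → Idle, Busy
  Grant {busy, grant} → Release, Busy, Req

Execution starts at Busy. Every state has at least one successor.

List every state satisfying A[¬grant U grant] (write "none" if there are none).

States satisfying ¬grant: {Deny, Req, Idle}.
States satisfying grant: {Busy, Release, Grant}.
States satisfying A[¬grant U grant]: {Busy, Release, Grant}.

{Busy, Release, Grant}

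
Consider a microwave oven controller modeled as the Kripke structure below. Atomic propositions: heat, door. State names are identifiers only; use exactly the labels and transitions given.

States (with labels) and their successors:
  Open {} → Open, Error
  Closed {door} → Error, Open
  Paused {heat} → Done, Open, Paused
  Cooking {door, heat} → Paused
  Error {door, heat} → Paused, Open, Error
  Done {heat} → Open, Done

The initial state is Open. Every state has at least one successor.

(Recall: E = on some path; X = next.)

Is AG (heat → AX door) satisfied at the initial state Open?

States satisfying heat → AX door: {Open, Closed}.
States satisfying AG (heat → AX door): ∅.
Done is reachable from Open and violates heat → AX door, so AG fails at Open.
Open ∉ Sat(AG (heat → AX door)).

No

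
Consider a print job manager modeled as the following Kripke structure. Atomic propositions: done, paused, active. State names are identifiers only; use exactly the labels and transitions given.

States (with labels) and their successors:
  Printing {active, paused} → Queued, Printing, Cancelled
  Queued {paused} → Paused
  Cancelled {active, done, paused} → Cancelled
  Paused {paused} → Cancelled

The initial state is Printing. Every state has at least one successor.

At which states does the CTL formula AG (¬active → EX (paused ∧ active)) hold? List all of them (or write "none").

States satisfying ¬active → EX (paused ∧ active): {Printing, Cancelled, Paused}.
States satisfying AG (¬active → EX (paused ∧ active)): {Cancelled, Paused}.

{Cancelled, Paused}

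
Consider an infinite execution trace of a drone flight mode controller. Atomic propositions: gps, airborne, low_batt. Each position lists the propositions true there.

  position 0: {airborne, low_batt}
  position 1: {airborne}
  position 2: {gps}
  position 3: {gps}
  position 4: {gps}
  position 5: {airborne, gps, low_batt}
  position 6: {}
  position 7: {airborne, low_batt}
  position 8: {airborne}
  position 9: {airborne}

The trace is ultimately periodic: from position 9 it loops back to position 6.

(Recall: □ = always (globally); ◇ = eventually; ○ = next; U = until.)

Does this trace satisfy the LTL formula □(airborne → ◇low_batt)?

Satisfied

airborne → ◇low_batt holds at every position 0..9, and those are all positions ever visited, so □(airborne → ◇low_batt) holds.
Positions where airborne holds: 0, 1, 5, 7, 8, 9.
Check ◇low_batt at each: 0→ok, 1→ok, 5→ok, 7→ok, 8→ok, 9→ok.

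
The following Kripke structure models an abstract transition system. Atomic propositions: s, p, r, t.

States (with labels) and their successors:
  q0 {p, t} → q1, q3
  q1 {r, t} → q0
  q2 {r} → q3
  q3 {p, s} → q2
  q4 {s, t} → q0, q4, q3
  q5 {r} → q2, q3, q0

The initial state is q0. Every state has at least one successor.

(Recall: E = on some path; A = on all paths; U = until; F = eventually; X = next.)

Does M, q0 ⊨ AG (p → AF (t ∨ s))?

Yes

States satisfying p → AF (t ∨ s): {q0, q1, q2, q3, q4, q5}.
States satisfying AG (p → AF (t ∨ s)): {q0, q1, q2, q3, q4, q5}.
Every state reachable from q0 satisfies p → AF (t ∨ s).
q0 ∈ Sat(AG (p → AF (t ∨ s))).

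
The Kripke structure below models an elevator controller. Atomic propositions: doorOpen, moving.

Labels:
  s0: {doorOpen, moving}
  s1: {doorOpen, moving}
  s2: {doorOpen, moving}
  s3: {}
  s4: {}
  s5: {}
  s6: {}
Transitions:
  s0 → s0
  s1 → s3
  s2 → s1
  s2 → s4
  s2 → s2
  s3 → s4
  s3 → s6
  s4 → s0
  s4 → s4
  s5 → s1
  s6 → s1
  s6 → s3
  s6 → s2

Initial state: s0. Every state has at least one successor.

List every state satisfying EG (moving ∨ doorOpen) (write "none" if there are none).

States satisfying moving ∨ doorOpen: {s0, s1, s2}.
States satisfying EG (moving ∨ doorOpen): {s0, s2}.

{s0, s2}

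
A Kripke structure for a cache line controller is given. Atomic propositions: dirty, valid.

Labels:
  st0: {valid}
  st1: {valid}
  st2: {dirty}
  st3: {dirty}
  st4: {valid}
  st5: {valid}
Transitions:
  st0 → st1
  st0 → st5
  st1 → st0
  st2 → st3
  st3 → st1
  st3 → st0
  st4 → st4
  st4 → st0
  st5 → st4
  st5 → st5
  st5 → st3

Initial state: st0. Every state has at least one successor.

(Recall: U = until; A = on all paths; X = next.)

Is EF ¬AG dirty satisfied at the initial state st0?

Yes

States satisfying ¬AG dirty: {st0, st1, st2, st3, st4, st5}.
States satisfying EF ¬AG dirty: {st0, st1, st2, st3, st4, st5}.
Some path from st0 reaches a state where ¬AG dirty holds.
st0 ∈ Sat(EF ¬AG dirty).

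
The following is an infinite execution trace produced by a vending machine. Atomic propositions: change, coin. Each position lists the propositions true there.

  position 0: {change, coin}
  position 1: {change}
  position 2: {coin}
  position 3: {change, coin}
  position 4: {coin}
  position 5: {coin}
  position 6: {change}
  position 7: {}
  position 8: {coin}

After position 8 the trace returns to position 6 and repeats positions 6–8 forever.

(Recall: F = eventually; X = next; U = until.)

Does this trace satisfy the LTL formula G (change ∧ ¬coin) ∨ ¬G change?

change ∧ ¬coin must hold at every position from 0 onward. It fails at position 0, so G (change ∧ ¬coin) is false.
At position 0: G (change ∧ ¬coin) is false; ¬G change is true; so G (change ∧ ¬coin) ∨ ¬G change is true.

Satisfied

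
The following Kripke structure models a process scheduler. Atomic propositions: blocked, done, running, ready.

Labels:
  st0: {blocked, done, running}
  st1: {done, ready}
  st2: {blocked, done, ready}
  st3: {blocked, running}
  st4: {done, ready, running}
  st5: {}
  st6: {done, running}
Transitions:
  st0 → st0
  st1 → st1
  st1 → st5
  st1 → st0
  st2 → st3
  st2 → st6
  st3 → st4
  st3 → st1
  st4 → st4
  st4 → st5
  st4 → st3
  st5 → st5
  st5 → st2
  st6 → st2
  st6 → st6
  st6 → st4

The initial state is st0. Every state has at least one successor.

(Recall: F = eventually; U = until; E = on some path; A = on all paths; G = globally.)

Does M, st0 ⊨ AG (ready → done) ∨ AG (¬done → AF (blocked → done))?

Satisfied

States satisfying ready → done: {st0, st1, st2, st3, st4, st5, st6}.
States satisfying AG (ready → done): {st0, st1, st2, st3, st4, st5, st6}.
States satisfying ¬done → AF (blocked → done): {st0, st1, st2, st3, st4, st5, st6}.
States satisfying AG (¬done → AF (blocked → done)): {st0, st1, st2, st3, st4, st5, st6}.
States satisfying AG (ready → done) ∨ AG (¬done → AF (blocked → done)): {st0, st1, st2, st3, st4, st5, st6}.
st0 ∈ Sat(AG (ready → done) ∨ AG (¬done → AF (blocked → done))).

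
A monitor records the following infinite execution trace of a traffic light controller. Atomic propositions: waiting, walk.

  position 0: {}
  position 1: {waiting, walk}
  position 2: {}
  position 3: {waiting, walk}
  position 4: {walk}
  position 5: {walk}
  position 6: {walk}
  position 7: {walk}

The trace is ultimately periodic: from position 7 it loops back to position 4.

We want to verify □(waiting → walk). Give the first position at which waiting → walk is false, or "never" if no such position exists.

never

waiting → walk holds at every position 0..7, and those are all the positions the trace ever visits, so the invariant □(waiting → walk) is never violated.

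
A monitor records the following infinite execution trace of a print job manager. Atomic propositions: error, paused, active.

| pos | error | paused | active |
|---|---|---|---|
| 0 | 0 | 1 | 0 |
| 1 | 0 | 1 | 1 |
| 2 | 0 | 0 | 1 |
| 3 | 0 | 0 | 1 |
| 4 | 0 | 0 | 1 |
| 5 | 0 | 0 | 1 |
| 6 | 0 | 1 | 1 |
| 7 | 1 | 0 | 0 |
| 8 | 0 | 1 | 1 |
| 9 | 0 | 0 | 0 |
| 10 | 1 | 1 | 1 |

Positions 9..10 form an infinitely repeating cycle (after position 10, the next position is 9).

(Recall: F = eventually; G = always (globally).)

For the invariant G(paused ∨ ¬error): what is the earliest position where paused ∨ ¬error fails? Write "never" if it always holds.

Check paused ∨ ¬error at each position in order: 0 ✓, 1 ✓, 2 ✓, 3 ✓, 4 ✓, 5 ✓, 6 ✓.
At position 7 the labels are {error}, so paused ∨ ¬error is false there. This is the first violation.

7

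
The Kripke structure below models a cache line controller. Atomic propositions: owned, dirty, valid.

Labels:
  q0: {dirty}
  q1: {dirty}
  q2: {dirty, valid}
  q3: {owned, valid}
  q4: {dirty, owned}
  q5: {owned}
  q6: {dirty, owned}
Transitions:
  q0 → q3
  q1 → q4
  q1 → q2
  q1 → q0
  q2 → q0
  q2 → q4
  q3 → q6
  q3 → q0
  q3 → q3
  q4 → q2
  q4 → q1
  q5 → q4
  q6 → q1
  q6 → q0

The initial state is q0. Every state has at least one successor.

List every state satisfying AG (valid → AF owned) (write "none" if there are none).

{q0, q1, q2, q3, q4, q5, q6}

States satisfying valid → AF owned: {q0, q1, q2, q3, q4, q5, q6}.
States satisfying AG (valid → AF owned): {q0, q1, q2, q3, q4, q5, q6}.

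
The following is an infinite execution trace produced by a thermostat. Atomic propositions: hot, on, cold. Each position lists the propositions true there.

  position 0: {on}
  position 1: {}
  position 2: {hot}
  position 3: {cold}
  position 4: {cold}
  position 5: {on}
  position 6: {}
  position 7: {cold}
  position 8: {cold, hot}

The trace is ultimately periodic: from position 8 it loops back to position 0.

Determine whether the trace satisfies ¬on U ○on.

Does not hold

Walking from position 0: at position 0, ○on has not yet held and ¬on fails, so ¬on U ○on is false.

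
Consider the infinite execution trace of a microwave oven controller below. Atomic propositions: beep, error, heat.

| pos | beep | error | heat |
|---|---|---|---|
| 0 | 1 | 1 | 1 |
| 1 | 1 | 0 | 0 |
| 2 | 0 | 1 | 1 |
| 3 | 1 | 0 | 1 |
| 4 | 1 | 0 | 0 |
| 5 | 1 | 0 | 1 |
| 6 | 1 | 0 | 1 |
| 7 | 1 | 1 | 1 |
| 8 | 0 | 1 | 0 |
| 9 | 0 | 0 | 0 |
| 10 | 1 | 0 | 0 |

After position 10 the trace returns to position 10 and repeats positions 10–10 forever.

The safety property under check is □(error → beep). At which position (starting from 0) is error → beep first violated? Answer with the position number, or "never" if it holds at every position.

2

Check error → beep at each position in order: 0 ✓, 1 ✓.
At position 2 the labels are {error, heat}, so error → beep is false there. This is the first violation.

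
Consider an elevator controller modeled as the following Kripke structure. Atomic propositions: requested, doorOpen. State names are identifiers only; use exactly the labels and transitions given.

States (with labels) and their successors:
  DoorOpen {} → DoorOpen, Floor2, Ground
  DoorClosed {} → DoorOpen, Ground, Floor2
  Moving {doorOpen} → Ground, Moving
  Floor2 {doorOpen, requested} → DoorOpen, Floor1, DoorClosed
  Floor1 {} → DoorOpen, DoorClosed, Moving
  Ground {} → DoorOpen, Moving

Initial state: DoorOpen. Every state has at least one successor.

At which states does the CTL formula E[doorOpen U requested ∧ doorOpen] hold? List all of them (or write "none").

{Floor2}

States satisfying doorOpen: {Moving, Floor2}.
States satisfying requested ∧ doorOpen: {Floor2}.
States satisfying E[doorOpen U requested ∧ doorOpen]: {Floor2}.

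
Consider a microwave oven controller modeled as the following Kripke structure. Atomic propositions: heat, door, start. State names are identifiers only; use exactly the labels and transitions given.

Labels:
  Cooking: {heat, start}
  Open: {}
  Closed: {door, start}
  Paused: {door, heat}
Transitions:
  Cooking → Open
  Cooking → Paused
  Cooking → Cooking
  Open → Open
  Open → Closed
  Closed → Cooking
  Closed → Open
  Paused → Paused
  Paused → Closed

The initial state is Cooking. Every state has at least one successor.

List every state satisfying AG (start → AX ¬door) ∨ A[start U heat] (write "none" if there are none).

{Cooking, Paused}

States satisfying start → AX ¬door: {Open, Closed, Paused}.
States satisfying AG (start → AX ¬door): ∅.
States satisfying start: {Cooking, Closed}.
States satisfying heat: {Cooking, Paused}.
States satisfying A[start U heat]: {Cooking, Paused}.
States satisfying AG (start → AX ¬door) ∨ A[start U heat]: {Cooking, Paused}.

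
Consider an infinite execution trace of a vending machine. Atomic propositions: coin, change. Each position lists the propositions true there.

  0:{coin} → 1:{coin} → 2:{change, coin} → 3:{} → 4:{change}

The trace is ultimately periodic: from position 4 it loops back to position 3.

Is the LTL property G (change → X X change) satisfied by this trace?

change → X X change holds at every position 0..4, and those are all positions ever visited, so G (change → X X change) holds.
Positions where change holds: 2, 4.
Check X X change at each: 2→ok, 4→ok.

Satisfied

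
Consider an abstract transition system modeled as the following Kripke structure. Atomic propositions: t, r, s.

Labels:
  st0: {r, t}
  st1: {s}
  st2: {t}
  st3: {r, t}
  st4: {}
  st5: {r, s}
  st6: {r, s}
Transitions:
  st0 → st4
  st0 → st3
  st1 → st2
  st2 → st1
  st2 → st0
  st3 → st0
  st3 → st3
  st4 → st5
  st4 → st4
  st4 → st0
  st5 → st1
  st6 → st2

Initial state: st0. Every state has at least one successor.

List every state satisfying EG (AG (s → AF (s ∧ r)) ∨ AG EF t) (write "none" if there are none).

{st0, st1, st2, st3, st4, st5, st6}

States satisfying AG (s → AF (s ∧ r)) ∨ AG EF t: {st0, st1, st2, st3, st4, st5, st6}.
States satisfying EG (AG (s → AF (s ∧ r)) ∨ AG EF t): {st0, st1, st2, st3, st4, st5, st6}.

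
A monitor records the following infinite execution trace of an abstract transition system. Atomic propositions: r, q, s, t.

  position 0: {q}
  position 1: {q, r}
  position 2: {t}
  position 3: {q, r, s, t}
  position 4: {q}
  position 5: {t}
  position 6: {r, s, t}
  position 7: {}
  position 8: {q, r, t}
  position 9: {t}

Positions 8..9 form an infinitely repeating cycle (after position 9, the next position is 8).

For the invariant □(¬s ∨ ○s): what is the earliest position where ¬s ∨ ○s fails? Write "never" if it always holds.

Check ¬s ∨ ○s at each position in order: 0 ✓, 1 ✓, 2 ✓.
At position 3 the labels are {q, r, s, t} and the next position 4 has {q}, so ¬s ∨ ○s is false there. This is the first violation.

3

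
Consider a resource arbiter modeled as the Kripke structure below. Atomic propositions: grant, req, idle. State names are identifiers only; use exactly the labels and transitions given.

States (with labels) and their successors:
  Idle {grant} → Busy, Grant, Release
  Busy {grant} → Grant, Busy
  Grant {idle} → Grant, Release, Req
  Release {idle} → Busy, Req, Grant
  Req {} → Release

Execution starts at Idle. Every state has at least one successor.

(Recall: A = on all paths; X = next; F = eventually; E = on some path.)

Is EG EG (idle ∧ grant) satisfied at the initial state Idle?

States satisfying EG (idle ∧ grant): ∅.
States satisfying EG EG (idle ∧ grant): ∅.
No suitable path/successor from Idle witnesses the formula.
Idle ∉ Sat(EG EG (idle ∧ grant)).

Does not hold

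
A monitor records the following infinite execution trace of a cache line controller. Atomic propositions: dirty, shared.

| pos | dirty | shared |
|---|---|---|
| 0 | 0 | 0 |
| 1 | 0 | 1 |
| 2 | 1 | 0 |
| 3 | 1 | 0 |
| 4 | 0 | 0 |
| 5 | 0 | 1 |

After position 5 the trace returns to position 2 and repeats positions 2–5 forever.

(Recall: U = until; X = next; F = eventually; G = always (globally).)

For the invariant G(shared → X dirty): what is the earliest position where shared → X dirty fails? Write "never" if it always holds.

shared → X dirty holds at every position 0..5, and those are all the positions the trace ever visits, so the invariant G(shared → X dirty) is never violated.

never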